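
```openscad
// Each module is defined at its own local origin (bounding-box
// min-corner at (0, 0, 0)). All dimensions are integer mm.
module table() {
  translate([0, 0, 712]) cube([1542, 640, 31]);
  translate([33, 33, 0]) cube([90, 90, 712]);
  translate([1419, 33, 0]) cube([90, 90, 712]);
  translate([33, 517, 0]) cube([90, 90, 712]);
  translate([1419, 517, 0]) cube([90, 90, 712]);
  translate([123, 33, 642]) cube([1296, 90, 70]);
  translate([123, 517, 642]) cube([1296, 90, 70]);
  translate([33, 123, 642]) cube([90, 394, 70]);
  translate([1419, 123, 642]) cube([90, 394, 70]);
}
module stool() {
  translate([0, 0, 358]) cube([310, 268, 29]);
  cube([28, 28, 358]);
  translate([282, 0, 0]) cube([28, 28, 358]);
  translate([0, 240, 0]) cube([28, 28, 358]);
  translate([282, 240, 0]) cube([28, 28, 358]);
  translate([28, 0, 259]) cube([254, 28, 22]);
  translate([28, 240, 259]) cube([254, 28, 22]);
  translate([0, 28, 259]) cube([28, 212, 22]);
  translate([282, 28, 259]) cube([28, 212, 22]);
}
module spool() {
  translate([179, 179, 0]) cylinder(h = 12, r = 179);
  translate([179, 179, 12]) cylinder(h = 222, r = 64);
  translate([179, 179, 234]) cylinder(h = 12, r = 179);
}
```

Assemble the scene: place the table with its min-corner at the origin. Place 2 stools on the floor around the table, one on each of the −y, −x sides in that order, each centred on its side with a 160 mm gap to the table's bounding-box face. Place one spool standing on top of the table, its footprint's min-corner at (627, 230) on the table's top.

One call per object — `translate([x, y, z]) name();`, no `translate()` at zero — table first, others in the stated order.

table();
translate([616, -428, 0]) stool();
translate([-470, 186, 0]) stool();
translate([627, 230, 743]) spool();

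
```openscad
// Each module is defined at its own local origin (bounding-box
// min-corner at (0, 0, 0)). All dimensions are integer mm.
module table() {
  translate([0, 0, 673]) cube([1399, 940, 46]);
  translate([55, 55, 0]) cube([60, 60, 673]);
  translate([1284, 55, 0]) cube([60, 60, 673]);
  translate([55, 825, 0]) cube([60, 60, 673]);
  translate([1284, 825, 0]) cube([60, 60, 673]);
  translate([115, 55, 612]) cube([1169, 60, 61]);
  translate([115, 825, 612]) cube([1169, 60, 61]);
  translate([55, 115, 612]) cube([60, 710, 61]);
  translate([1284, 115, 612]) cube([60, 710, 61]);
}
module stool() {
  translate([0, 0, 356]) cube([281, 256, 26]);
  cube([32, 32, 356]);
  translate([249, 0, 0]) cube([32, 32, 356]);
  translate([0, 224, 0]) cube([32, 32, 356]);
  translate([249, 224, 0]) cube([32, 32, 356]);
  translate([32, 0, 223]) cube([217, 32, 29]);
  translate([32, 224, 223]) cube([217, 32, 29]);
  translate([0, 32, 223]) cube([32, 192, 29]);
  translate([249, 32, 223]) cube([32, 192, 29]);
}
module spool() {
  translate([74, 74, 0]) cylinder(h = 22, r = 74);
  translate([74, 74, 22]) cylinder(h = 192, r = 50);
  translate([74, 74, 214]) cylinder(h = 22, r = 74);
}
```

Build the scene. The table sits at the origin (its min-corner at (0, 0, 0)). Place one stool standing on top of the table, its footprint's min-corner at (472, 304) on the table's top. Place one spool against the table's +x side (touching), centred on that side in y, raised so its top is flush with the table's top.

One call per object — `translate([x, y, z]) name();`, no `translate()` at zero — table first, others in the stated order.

table();
translate([472, 304, 719]) stool();
translate([1399, 396, 483]) spool();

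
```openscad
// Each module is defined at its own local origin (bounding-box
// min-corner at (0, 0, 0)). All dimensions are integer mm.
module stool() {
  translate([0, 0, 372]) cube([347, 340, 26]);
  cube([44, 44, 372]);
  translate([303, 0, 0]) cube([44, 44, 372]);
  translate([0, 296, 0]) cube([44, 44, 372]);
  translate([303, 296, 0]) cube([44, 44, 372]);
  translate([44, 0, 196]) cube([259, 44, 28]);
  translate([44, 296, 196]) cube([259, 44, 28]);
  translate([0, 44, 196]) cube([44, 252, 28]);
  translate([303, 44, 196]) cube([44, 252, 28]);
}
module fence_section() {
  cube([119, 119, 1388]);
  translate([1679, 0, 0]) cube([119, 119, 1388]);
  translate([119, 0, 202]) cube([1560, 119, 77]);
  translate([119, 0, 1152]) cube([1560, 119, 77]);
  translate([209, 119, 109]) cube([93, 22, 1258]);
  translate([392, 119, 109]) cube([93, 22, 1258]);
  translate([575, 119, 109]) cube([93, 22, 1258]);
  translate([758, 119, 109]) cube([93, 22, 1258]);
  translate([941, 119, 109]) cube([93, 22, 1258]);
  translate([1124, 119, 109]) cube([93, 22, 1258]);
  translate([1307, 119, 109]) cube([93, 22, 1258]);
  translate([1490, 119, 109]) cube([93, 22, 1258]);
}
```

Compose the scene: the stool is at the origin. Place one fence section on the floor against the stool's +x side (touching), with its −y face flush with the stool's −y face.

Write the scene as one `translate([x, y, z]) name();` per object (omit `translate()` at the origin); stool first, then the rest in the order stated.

stool();
translate([347, 0, 0]) fence_section();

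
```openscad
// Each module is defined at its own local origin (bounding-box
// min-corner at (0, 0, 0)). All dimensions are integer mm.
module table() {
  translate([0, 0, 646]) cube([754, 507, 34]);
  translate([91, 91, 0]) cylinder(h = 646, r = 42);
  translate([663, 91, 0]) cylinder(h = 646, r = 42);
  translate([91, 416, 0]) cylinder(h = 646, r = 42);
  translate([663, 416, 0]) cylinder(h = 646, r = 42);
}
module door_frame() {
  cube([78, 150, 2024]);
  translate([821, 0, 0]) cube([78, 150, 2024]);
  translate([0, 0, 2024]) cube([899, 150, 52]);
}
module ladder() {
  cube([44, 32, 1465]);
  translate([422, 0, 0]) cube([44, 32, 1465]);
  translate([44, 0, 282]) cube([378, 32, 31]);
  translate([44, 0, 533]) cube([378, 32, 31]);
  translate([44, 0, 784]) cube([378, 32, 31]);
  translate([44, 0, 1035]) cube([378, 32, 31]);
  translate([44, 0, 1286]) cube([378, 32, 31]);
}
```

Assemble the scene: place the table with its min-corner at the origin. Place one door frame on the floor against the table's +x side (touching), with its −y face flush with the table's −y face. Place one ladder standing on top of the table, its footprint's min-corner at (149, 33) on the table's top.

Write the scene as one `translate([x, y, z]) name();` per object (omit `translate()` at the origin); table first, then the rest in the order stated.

table();
translate([754, 0, 0]) door_frame();
translate([149, 33, 680]) ladder();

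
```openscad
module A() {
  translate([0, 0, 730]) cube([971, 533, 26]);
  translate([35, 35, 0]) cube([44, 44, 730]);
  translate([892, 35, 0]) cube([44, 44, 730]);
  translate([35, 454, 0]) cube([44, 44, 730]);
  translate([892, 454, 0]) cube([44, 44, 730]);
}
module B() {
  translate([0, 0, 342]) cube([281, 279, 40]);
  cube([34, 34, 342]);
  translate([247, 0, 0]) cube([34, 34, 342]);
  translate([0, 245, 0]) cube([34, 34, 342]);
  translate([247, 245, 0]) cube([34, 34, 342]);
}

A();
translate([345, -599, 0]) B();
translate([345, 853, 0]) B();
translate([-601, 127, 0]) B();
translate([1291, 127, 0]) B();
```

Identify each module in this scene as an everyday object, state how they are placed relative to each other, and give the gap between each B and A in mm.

Each stool's nearest face is 320 mm from the table's bounding box.

A is a table. B is a stool. Four stools sit around the table at the −y, +y, −x, +x sides. The gap between each stool and the table is 320 mm.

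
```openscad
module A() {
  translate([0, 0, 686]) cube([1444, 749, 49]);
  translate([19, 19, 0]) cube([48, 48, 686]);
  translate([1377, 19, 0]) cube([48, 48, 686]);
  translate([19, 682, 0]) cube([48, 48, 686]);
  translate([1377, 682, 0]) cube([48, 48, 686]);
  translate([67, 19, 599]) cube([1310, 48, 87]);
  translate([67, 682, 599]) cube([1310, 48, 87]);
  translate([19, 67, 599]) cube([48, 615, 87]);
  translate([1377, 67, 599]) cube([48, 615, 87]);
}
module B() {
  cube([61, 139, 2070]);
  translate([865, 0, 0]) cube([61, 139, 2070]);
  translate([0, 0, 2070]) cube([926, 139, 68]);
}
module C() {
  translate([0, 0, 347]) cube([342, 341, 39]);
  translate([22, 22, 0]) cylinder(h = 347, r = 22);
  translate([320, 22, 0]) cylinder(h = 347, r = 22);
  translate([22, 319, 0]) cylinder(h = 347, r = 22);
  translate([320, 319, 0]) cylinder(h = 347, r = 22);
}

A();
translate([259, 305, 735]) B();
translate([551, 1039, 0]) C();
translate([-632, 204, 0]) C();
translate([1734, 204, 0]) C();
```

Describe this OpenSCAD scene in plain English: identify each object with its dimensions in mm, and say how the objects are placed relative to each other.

A is a table: top 1444 mm (x) × 749 mm (y), 49 mm thick, upper face at z = 735 mm, on four 48×48 mm square legs, each inset 19 mm from the nearest pair of top edges, running from z = 0 to the bottom of the top. Four apron rails, 48 mm thick and 87 mm tall, run between adjacent legs with their top edges flush with the underside of the top and their outer faces flush with the legs' outer faces.

B is a rectangular door frame: two vertical jambs of 61×139 mm section, 2070 mm tall, with a clear opening 804 mm wide between their inner faces. A header 68 mm tall and 139 mm deep lies on top of the jambs and spans the full outside width.

C is a simple wooden stool: a rectangular seat 342 mm (x) by 341 mm (y), 39 mm thick, top face at z = 386 mm, on four round legs, each 44 mm in diameter. The legs rest on z = 0, each leg's axis is inset half a diameter from the nearest pair of seat edges (so the leg's bounding box is flush with the corner).

The door frame is on top of the table, centred. Three stools sit around the table at the +y, −x, +x sides.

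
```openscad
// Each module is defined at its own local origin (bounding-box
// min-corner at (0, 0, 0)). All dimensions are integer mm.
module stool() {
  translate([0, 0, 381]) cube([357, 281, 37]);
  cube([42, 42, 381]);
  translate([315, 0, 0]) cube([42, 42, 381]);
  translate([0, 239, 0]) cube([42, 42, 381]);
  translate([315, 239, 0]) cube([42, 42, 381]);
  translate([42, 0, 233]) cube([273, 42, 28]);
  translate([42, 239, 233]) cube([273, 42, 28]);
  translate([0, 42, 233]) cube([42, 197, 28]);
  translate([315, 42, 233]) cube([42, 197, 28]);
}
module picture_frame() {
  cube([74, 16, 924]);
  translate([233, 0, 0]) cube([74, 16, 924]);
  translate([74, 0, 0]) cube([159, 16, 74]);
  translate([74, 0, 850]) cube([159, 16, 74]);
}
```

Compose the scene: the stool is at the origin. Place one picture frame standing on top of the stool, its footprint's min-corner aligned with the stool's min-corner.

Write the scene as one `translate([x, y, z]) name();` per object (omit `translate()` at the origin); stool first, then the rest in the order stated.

stool();
translate([0, 0, 418]) picture_frame();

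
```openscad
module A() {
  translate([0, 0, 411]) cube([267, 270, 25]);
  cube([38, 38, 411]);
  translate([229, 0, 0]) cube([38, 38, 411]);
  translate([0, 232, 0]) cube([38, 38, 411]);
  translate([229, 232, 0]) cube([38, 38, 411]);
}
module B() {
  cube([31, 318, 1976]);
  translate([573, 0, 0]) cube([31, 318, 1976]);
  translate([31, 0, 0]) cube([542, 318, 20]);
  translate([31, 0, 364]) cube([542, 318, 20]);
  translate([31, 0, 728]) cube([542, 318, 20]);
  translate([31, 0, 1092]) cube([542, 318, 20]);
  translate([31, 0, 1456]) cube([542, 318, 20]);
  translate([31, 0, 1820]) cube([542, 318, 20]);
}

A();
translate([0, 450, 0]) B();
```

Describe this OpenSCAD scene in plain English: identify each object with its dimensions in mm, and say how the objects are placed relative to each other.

A is a four-legged stool. The seat is 267×270 mm, 25 mm thick, top at z = 436 mm. It stands on four square legs, each 38×38 mm in cross-section, from z = 0 to the seat underside, each flush with a corner of the seat.

B is a bookshelf 604 mm wide overall, 318 mm deep and 1976 mm tall. The two sides are 31 mm thick vertical panels. 6 horizontal shelves of 20 mm thickness span between the inner faces of the sides; the lowest shelf sits on the floor and shelves are stacked with a clear vertical gap of 344 mm between each pair.

The bookshelf is on the floor beside the stool on its +y side.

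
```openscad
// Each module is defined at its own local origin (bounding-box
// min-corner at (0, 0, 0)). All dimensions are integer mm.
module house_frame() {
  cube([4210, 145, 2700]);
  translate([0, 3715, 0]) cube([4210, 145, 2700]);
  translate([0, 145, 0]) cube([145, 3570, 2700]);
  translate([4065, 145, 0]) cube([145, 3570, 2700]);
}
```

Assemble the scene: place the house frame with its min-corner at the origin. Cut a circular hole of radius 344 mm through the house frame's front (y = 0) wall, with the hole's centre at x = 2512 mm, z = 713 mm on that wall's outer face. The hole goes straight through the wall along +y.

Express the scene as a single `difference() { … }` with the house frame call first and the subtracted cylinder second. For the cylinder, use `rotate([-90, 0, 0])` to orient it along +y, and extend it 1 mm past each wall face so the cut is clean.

difference() {
  house_frame();
  translate([2512, -1, 713]) rotate([-90, 0, 0]) cylinder(h = 147, r = 344);
}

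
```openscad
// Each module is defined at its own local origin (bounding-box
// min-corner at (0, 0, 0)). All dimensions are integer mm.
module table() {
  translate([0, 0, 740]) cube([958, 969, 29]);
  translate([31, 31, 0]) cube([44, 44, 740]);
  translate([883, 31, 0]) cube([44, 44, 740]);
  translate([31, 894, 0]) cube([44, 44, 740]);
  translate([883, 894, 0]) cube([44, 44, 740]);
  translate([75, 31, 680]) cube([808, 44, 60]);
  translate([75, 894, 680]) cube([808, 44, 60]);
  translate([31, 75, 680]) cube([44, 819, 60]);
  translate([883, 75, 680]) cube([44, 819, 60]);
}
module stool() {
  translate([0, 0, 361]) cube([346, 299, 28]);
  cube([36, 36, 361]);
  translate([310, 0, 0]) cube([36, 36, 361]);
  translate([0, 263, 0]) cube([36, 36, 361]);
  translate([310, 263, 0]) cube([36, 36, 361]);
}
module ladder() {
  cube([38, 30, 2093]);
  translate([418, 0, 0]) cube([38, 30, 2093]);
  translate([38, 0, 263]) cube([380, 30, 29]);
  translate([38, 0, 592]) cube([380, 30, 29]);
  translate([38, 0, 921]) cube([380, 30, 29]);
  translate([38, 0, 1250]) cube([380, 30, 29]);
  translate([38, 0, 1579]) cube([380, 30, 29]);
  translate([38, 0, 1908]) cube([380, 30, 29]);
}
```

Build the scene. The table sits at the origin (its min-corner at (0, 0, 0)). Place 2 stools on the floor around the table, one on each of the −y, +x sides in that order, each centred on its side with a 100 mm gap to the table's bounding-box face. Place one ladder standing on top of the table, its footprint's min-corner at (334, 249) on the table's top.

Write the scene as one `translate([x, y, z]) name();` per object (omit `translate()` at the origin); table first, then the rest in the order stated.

table();
translate([306, -399, 0]) stool();
translate([1058, 335, 0]) stool();
translate([334, 249, 769]) ladder();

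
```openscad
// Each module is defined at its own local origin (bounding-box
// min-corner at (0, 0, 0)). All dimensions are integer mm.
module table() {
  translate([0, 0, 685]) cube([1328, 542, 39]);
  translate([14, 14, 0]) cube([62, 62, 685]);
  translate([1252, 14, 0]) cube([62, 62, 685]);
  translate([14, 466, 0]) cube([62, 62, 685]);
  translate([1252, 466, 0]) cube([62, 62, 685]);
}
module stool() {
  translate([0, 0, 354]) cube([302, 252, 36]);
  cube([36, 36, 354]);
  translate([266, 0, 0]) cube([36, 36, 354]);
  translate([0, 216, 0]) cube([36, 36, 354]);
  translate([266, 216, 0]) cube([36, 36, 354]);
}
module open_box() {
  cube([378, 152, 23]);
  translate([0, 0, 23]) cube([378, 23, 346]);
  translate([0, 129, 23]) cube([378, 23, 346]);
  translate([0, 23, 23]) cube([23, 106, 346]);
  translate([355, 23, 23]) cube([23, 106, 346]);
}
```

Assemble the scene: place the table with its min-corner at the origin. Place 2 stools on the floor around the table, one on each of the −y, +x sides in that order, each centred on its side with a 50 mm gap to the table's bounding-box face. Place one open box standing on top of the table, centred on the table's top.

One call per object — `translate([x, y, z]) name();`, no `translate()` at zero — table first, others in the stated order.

table();
translate([513, -302, 0]) stool();
translate([1378, 145, 0]) stool();
translate([475, 195, 724]) open_box();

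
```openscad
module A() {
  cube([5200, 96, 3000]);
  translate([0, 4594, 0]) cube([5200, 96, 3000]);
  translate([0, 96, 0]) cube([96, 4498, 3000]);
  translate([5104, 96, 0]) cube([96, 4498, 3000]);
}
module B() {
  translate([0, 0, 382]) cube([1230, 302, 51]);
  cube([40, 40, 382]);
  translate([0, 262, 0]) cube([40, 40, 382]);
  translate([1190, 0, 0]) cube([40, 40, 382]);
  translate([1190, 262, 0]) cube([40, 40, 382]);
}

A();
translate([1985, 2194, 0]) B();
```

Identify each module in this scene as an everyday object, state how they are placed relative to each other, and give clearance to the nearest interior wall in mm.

A is a house frame. B is a bench. The bench sits inside the house frame, centred. The clearance to the nearest interior wall is 1889 mm.

Clearances: x = 1889, y = 2098; minimum 1889 mm.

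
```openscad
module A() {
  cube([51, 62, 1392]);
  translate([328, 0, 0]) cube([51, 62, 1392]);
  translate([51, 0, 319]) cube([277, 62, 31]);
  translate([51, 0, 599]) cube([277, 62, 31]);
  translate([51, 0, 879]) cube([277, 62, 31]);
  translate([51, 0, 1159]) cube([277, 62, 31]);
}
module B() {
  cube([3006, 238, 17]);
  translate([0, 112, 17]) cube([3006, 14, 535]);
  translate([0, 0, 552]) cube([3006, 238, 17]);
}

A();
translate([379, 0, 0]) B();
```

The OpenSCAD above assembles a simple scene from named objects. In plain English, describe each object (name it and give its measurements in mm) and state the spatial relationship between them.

A is a wooden ladder with two side rails of 51×62 mm section and 1392 mm height, set 379 mm apart overall. Between them run 4 rectangular rungs (62 mm deep, 31 mm thick), front faces flush with the rails' −y face. The bottom of the first rung is 319 mm above the floor and each subsequent rung is 280 mm higher than the one below.

B is an I-beam lying along x, 3006 mm long. Overall section height 569 mm. Two flanges 238 mm wide (y) and 17 mm thick, one on the floor and one at the top; a web 14 mm thick runs between them, centred on the flange width.

The I-beam is against the ladder's +x side, with their −y faces flush.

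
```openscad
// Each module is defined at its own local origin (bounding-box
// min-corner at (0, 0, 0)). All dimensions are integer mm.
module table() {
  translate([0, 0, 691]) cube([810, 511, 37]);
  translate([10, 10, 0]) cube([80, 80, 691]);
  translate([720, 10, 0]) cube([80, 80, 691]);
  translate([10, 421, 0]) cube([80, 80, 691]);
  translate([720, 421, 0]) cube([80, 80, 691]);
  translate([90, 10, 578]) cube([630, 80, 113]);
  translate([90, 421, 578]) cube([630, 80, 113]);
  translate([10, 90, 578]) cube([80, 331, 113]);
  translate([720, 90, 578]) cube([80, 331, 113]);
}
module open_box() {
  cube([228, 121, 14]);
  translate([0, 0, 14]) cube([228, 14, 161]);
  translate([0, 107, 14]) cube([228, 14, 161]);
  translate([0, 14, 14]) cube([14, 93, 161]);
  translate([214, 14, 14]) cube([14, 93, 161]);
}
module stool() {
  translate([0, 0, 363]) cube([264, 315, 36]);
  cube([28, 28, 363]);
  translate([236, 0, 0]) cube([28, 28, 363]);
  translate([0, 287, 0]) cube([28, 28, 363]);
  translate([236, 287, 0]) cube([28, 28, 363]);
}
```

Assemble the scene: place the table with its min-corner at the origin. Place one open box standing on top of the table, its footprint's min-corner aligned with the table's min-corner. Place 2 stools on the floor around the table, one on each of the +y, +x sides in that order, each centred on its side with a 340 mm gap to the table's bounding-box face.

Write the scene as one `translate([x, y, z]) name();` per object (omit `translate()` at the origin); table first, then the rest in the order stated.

table();
translate([0, 0, 728]) open_box();
translate([273, 851, 0]) stool();
translate([1150, 98, 0]) stool();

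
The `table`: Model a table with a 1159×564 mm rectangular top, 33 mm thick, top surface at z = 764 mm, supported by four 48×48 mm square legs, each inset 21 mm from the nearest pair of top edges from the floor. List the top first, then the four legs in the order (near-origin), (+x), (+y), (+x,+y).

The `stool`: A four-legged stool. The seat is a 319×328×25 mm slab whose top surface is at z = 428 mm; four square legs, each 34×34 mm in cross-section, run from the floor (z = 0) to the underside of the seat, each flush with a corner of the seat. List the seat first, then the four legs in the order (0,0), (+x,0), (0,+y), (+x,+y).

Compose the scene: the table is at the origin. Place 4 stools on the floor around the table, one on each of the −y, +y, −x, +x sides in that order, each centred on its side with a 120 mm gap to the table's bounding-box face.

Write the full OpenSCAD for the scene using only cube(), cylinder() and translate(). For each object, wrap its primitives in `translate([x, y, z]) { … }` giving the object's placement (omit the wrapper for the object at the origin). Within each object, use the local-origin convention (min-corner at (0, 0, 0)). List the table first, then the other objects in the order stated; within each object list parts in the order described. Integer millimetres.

translate([0, 0, 731]) cube([1159, 564, 33]);
translate([21, 21, 0]) cube([48, 48, 731]);
translate([1090, 21, 0]) cube([48, 48, 731]);
translate([21, 495, 0]) cube([48, 48, 731]);
translate([1090, 495, 0]) cube([48, 48, 731]);
translate([420, -448, 0]) {
  translate([0, 0, 403]) cube([319, 328, 25]);
  cube([34, 34, 403]);
  translate([285, 0, 0]) cube([34, 34, 403]);
  translate([0, 294, 0]) cube([34, 34, 403]);
  translate([285, 294, 0]) cube([34, 34, 403]);
}
translate([420, 684, 0]) {
  translate([0, 0, 403]) cube([319, 328, 25]);
  cube([34, 34, 403]);
  translate([285, 0, 0]) cube([34, 34, 403]);
  translate([0, 294, 0]) cube([34, 34, 403]);
  translate([285, 294, 0]) cube([34, 34, 403]);
}
translate([-439, 118, 0]) {
  translate([0, 0, 403]) cube([319, 328, 25]);
  cube([34, 34, 403]);
  translate([285, 0, 0]) cube([34, 34, 403]);
  translate([0, 294, 0]) cube([34, 34, 403]);
  translate([285, 294, 0]) cube([34, 34, 403]);
}
translate([1279, 118, 0]) {
  translate([0, 0, 403]) cube([319, 328, 25]);
  cube([34, 34, 403]);
  translate([285, 0, 0]) cube([34, 34, 403]);
  translate([0, 294, 0]) cube([34, 34, 403]);
  translate([285, 294, 0]) cube([34, 34, 403]);
}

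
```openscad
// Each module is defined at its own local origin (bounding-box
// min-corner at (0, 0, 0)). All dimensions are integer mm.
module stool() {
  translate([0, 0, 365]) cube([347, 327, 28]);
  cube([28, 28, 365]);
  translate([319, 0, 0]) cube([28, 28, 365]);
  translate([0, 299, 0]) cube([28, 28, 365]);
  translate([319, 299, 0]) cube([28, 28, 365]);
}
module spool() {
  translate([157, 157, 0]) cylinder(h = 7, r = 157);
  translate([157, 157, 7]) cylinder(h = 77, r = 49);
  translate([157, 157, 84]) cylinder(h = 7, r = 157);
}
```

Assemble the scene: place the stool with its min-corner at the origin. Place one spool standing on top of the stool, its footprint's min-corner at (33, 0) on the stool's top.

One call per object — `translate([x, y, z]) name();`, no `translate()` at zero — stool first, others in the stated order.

stool();
translate([33, 0, 393]) spool();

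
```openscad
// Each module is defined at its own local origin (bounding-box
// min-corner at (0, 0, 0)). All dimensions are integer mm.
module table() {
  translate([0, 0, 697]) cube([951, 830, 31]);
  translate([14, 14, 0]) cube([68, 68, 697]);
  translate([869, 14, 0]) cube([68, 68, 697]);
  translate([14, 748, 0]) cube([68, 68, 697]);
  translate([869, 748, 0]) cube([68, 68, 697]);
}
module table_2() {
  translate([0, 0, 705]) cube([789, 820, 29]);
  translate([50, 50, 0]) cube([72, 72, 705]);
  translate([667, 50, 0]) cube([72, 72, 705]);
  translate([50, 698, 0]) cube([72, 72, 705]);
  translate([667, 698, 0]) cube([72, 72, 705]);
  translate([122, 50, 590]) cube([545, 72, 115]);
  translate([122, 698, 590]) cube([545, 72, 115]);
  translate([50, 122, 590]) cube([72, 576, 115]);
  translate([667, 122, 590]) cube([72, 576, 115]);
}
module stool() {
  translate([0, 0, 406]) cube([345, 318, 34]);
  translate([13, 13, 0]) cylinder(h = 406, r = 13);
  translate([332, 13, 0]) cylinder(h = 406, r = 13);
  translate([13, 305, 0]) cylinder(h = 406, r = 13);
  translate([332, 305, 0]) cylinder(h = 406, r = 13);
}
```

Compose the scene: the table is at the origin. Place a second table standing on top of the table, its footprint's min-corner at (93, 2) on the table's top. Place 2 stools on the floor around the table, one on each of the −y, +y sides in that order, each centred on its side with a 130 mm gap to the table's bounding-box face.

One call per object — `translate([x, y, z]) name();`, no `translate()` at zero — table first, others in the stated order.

table();
translate([93, 2, 728]) table_2();
translate([303, -448, 0]) stool();
translate([303, 960, 0]) stool();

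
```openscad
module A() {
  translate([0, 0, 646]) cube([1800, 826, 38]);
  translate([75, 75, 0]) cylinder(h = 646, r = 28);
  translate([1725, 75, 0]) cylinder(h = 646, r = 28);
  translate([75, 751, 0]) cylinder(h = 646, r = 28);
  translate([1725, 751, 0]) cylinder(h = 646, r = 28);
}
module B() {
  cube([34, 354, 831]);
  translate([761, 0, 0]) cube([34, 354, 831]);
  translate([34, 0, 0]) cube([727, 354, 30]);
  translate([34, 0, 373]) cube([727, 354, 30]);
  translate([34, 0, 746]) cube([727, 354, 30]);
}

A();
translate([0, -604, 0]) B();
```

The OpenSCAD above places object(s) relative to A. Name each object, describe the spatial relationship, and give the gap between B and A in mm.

The bookshelf's nearest face is 250 mm from the table's −y face.

A is a table. B is a bookshelf. The bookshelf is on the floor beside the table on its −y side. The gap between the bookshelf and the table is 250 mm.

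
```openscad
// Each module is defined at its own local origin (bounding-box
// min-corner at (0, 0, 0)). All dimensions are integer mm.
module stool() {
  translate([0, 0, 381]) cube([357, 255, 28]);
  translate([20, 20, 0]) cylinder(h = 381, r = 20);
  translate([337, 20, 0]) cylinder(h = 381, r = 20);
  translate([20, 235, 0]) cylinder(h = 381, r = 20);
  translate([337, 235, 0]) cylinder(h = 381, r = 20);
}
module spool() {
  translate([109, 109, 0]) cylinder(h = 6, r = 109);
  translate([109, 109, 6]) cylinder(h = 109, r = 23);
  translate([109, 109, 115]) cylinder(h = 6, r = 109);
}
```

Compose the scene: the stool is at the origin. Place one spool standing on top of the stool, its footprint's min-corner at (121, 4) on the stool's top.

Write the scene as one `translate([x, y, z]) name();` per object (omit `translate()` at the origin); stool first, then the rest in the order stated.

stool();
translate([121, 4, 409]) spool();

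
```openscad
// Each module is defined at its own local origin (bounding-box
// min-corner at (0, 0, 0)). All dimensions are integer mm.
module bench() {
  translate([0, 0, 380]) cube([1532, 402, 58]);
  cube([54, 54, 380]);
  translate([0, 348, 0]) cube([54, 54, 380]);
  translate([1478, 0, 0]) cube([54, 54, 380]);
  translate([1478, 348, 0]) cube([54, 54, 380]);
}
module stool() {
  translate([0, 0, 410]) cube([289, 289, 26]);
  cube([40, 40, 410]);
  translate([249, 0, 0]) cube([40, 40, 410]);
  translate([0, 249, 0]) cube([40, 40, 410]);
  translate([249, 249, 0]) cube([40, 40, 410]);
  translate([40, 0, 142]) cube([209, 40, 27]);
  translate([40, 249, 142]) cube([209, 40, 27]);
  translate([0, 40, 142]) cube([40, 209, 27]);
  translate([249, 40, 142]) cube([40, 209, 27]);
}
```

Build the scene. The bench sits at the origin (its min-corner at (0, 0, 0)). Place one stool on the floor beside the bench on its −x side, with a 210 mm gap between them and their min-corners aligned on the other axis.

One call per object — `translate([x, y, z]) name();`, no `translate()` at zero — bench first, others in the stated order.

bench();
translate([-499, 0, 0]) stool();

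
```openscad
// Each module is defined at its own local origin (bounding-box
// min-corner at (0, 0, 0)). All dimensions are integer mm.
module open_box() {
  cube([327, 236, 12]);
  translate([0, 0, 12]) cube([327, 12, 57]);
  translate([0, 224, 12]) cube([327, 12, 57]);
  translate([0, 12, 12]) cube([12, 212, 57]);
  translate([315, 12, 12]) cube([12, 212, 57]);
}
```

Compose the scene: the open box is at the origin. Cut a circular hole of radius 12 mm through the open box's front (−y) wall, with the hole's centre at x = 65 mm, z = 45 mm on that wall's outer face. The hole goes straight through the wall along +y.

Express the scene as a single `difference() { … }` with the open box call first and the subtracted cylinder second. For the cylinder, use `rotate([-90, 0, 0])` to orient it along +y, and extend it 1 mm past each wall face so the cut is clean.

difference() {
  open_box();
  translate([65, -1, 45]) rotate([-90, 0, 0]) cylinder(h = 14, r = 12);
}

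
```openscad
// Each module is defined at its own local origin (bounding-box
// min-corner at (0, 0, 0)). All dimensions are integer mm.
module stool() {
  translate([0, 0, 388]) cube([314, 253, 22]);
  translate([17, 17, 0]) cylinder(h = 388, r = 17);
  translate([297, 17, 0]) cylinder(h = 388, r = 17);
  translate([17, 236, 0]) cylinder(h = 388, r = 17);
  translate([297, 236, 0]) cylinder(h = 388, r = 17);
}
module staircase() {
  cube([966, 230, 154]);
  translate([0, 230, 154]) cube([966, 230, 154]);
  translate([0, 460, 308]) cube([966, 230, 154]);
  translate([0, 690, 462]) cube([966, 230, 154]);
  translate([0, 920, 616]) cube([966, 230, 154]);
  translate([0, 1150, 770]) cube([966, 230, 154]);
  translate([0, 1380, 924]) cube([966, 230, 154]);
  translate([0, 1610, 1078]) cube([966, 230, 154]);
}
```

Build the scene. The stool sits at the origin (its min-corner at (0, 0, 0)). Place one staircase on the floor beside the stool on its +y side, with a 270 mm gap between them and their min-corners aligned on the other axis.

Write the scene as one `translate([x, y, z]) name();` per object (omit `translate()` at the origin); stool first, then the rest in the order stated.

stool();
translate([0, 523, 0]) staircase();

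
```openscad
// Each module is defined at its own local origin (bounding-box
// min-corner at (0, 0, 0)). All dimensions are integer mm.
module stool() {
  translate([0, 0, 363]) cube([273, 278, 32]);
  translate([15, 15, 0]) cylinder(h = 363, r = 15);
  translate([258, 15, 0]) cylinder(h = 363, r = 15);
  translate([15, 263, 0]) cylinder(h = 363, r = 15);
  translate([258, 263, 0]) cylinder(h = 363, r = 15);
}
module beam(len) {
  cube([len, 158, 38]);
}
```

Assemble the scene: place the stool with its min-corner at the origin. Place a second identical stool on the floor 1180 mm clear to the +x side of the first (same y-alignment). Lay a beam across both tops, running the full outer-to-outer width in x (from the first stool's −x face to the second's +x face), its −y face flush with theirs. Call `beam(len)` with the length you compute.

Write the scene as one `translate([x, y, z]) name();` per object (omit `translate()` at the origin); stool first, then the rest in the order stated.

stool();
translate([1453, 0, 0]) stool();
translate([0, 0, 395]) beam(1726);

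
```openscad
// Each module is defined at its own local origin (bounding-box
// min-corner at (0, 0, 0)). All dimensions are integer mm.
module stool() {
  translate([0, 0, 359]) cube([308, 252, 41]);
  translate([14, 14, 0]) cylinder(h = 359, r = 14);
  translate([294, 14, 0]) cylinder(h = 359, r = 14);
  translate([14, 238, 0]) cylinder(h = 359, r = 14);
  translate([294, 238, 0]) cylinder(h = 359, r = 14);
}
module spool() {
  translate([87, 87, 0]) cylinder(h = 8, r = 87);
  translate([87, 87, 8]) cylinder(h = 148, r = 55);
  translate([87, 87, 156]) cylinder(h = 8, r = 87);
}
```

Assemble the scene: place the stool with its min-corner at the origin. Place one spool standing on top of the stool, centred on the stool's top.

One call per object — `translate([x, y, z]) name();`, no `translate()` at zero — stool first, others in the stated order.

stool();
translate([67, 39, 400]) spool();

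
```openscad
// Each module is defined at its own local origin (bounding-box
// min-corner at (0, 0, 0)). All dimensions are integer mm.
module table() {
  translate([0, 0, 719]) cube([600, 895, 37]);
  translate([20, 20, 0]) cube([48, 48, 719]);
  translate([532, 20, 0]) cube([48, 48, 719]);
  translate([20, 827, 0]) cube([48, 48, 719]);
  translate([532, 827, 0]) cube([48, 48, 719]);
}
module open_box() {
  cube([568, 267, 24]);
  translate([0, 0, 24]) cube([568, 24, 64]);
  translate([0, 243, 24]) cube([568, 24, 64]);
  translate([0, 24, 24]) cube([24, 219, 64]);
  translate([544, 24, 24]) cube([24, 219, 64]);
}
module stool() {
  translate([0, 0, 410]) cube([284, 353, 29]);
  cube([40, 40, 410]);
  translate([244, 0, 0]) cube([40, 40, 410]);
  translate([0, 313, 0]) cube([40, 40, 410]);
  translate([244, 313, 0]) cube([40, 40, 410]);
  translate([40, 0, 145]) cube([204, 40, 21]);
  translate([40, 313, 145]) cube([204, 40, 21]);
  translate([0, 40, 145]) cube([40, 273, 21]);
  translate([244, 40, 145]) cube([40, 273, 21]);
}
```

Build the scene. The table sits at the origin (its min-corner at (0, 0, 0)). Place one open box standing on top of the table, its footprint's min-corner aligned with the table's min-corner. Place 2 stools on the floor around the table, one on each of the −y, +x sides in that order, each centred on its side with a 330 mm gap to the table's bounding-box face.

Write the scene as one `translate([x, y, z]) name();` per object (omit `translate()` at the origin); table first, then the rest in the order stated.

table();
translate([0, 0, 756]) open_box();
translate([158, -683, 0]) stool();
translate([930, 271, 0]) stool();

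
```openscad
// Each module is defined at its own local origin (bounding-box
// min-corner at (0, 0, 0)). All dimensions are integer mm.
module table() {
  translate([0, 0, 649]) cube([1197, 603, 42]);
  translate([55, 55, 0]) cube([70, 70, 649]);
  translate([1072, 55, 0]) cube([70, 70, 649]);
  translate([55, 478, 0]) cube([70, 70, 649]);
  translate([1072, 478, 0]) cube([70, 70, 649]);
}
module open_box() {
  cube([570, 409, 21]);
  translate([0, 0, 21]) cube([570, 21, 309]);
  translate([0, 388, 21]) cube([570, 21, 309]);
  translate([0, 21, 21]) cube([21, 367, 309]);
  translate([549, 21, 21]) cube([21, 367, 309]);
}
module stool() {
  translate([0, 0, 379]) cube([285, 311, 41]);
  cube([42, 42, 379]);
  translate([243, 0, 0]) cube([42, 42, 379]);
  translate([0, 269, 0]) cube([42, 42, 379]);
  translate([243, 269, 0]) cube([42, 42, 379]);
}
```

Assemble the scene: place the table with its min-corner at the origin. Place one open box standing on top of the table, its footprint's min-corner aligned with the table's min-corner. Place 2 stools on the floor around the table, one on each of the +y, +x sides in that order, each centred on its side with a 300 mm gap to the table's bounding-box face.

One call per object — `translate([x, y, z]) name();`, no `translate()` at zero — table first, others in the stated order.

table();
translate([0, 0, 691]) open_box();
translate([456, 903, 0]) stool();
translate([1497, 146, 0]) stool();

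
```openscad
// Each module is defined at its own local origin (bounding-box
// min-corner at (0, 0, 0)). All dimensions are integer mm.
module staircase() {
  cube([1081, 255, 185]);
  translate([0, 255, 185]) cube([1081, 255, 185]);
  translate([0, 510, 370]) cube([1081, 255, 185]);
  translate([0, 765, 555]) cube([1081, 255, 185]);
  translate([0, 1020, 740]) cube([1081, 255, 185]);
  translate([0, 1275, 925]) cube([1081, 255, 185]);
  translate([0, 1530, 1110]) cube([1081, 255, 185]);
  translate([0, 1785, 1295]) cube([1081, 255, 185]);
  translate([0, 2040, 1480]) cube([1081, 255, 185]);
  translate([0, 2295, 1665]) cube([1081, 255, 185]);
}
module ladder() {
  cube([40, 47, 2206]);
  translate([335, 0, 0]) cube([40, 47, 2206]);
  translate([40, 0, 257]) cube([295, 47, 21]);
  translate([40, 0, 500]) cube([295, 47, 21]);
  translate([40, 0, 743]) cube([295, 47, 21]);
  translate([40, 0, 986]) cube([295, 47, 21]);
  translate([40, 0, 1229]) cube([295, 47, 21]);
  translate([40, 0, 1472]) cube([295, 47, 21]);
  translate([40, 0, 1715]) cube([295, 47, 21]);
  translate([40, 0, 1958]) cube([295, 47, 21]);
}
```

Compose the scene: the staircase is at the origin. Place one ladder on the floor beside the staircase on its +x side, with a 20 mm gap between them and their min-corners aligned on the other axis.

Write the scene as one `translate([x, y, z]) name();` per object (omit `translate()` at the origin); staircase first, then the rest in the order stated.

staircase();
translate([1101, 0, 0]) ladder();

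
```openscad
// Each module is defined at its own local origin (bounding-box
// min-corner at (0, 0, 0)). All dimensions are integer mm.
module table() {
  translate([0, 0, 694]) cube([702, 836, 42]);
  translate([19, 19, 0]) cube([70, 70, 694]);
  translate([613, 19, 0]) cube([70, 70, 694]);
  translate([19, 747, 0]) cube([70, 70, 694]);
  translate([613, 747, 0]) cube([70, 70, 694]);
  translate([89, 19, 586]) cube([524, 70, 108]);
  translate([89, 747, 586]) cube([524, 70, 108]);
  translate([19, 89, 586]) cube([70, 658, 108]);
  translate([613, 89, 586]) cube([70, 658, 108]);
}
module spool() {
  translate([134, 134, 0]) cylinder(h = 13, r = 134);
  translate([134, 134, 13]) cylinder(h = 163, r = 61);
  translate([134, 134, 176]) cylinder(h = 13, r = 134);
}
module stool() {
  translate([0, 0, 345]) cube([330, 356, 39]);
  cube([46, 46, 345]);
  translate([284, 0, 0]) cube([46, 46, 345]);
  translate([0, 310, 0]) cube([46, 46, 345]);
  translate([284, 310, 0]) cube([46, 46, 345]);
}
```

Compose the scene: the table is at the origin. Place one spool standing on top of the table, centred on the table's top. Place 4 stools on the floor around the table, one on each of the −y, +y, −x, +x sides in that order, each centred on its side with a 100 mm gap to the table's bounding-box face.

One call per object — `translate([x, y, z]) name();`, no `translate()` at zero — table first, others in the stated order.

table();
translate([217, 284, 736]) spool();
translate([186, -456, 0]) stool();
translate([186, 936, 0]) stool();
translate([-430, 240, 0]) stool();
translate([802, 240, 0]) stool();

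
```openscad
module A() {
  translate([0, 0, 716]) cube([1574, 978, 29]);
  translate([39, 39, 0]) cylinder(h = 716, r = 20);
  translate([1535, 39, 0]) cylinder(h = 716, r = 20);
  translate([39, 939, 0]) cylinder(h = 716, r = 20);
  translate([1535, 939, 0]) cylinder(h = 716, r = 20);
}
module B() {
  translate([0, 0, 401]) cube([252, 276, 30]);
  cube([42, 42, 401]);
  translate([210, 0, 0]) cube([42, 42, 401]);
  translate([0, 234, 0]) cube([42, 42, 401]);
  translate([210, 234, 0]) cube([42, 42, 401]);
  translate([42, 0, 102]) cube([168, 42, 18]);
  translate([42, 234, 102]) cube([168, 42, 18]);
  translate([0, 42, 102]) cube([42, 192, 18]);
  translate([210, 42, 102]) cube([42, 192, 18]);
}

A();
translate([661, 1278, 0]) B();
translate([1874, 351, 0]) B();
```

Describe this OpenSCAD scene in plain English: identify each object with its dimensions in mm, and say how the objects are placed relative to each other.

A is a rectangular dining table. The top is 1574×978×29 mm with its upper surface at z = 745 mm. It stands on four round legs of 40 mm diameter, each leg's bounding box inset 19 mm from the nearest pair of top edges, running from the floor to the underside of the top.

B is a four-legged stool. The seat is 252×276 mm, 30 mm thick, top at z = 431 mm. It stands on four square legs, each 42×42 mm in cross-section, from z = 0 to the seat underside, each flush with a corner of the seat. Four stretchers, 42 mm wide and 18 mm tall, connect adjacent legs with their undersides at z = 102 mm, each running between the inner faces of the legs it joins and aligned with the legs' outer faces on the other axis.

Two stools sit around the table at the +y, +x sides.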